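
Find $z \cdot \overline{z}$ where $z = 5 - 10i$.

z * conjugate(z) = |z|^2 = a^2 + b^2
= 5^2 + (-10)^2 = 125


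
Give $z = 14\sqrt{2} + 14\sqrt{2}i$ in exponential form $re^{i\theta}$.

r = |z| = sqrt((14*sqrt(2))^2 + (14*sqrt(2))^2) = sqrt(392 + 392) = sqrt(784) = 28
θ = arctan(b/a) = arctan(19.799/19.799) (quadrant-adjusted) = 45° = π/4
z = 28e^(i*π/4)


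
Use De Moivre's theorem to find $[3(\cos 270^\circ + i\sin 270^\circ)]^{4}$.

By De Moivre: z^n = r^n(cos(nθ) + i sin(nθ))
= 3^4(cos(4*270°) + i sin(4*270°))
= 81(cos 0° + i sin 0°)
= 81


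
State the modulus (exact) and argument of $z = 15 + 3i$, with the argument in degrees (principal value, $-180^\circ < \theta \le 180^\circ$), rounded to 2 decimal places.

|z| = sqrt(15^2 + 3^2) = sqrt(234)
arg(z) = arctan(b/a) = arctan(3/15) (quadrant-adjusted) = 11.31°


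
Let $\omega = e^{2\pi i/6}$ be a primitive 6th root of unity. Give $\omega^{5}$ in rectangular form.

ω^5 = e^(2πi·5/6) = e^(i·5π/3)
= cos(5π/3) + i sin(5π/3)
= 1/2 - (sqrt(3)/2)i


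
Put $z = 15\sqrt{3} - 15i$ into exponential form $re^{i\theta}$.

r = |z| = sqrt((15*sqrt(3))^2 + (-15)^2) = sqrt(675 + 225) = sqrt(900) = 30
θ = arctan(b/a) = arctan(-15/25.9808) (quadrant-adjusted) = -30° = -π/6
z = 30e^(-i*π/6)


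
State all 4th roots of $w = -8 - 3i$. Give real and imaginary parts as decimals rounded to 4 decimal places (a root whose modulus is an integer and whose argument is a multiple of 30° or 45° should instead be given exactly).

|w| = sqrt(73) ≈ 8.544004, arg(w) ≈ 200.556045°
Root modulus = sqrt(73)^(1/4) ≈ 1.709682
Root arguments: θ_k = (arg(w) + 360°k)/4 for k = 0, 1, ..., 3
Compute each root as (root modulus)(cos θ_k + i sin θ_k) using full-precision intermediates, then round to 4 decimal places.
Roots: 1.0958 + 1.3124i, -1.3124 + 1.0958i, -1.0958 - 1.3124i, 1.3124 - 1.0958i


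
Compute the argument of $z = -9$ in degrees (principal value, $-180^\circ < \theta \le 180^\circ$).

b = 0 and a < 0, so z lies on the negative real axis: θ = 180°


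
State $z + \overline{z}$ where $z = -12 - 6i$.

z + conjugate(z) = (a + bi) + (a - bi) = 2a
= 2 * (-12) = -24


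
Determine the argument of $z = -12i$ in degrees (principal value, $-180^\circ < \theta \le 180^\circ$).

a = 0 and b < 0, so z lies on the negative imaginary axis: θ = -90°


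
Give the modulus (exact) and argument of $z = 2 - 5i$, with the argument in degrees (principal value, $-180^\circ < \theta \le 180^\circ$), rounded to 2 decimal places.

|z| = sqrt(2^2 + (-5)^2) = sqrt(29)
arg(z) = arctan(b/a) = arctan(-5/2) (quadrant-adjusted) = -68.20°


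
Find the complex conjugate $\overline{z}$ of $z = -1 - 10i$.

If z = a + bi, then conjugate(z) = a - bi
conjugate(-1 - 10i) = -1 + 10i


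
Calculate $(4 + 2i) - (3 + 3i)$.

(4 - 3) + (2 - 3)i = 1 - i


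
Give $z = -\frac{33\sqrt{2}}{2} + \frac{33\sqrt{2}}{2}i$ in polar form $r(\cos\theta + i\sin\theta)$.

r = |z| = sqrt(a^2 + b^2) = sqrt((-33*sqrt(2)/2)^2 + (33*sqrt(2)/2)^2) = sqrt(1089/2 + 1089/2) = sqrt(1089) = 33
θ = arctan(b/a) = arctan(23.3345/-23.3345) (quadrant-adjusted) = 135°
z = 33(cos 135° + i sin 135°)


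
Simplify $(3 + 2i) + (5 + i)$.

(3 + 5) + (2 + 1)i = 8 + 3i


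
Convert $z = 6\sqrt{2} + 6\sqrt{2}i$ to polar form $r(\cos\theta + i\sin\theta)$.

r = |z| = sqrt(a^2 + b^2) = sqrt((6*sqrt(2))^2 + (6*sqrt(2))^2) = sqrt(72 + 72) = sqrt(144) = 12
θ = arctan(b/a) = arctan(8.4853/8.4853) (quadrant-adjusted) = 45°
z = 12(cos 45° + i sin 45°)


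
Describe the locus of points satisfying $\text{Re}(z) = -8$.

Re(z) = x where z = x + yi; the equation x = -8 is satisfied by all points with that x-coordinate
Locus: Vertical line x = -8


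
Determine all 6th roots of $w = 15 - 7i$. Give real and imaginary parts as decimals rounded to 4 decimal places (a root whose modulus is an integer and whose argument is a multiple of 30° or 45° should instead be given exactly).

|w| = sqrt(274) ≈ 16.552945, arg(w) ≈ 334.983107°
Root modulus = sqrt(274)^(1/6) ≈ 1.596415
Root arguments: θ_k = (arg(w) + 360°k)/6 for k = 0, 1, ..., 5
Compute each root as (root modulus)(cos θ_k + i sin θ_k) using full-precision intermediates, then round to 4 decimal places.
Roots: 0.8966 + 1.3208i, -0.6956 + 1.4369i, -1.5922 + 0.1161i, -0.8966 - 1.3208i, 0.6956 - 1.4369i, 1.5922 - 0.1161i


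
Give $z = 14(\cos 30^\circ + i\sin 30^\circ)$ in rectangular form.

a = r cos θ = 14 * sqrt(3)/2 = 7*sqrt(3)
b = r sin θ = 14 * 1/2 = 7
z = 7*sqrt(3) + 7i


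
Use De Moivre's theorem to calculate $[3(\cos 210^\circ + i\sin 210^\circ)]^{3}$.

By De Moivre: z^n = r^n(cos(nθ) + i sin(nθ))
= 3^3(cos(3*210°) + i sin(3*210°))
= 27(cos 270° + i sin 270°)
= -27i


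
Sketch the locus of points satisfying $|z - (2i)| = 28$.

|z - z0| = r describes a circle centered at z0 with radius r
Here z0 = 2i and r = 28
Locus: Circle centered at (0, 2) with radius 28


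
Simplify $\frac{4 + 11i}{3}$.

Divisor is real, so divide each part by 3:
= 4/3 + (11/3)i


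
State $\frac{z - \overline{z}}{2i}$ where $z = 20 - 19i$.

z - conjugate(z) = 2bi
(z - conjugate(z))/(2i) = 2bi/(2i) = b = -19


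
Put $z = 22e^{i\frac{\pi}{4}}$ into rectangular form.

a = r cos θ = 22 * sqrt(2)/2 = 11*sqrt(2)
b = r sin θ = 22 * sqrt(2)/2 = 11*sqrt(2)
z = 11*sqrt(2) + 11*sqrt(2)i


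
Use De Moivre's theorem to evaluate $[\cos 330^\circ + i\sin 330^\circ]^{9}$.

By De Moivre: z^n = r^n(cos(nθ) + i sin(nθ))
= 1^9(cos(9*330°) + i sin(9*330°))
= 1(cos 90° + i sin 90°)
= i


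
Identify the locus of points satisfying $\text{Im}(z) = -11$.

Im(z) = y where z = x + yi; the equation y = -11 is satisfied by all points with that y-coordinate
Locus: Horizontal line y = -11


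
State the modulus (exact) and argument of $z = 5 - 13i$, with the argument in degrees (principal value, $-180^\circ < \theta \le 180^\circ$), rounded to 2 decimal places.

|z| = sqrt(5^2 + (-13)^2) = sqrt(194)
arg(z) = arctan(b/a) = arctan(-13/5) (quadrant-adjusted) = -68.96°


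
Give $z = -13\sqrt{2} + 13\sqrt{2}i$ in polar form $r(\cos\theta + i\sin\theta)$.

r = |z| = sqrt(a^2 + b^2) = sqrt((-13*sqrt(2))^2 + (13*sqrt(2))^2) = sqrt(338 + 338) = sqrt(676) = 26
θ = arctan(b/a) = arctan(18.3848/-18.3848) (quadrant-adjusted) = 135°
z = 26(cos 135° + i sin 135°)


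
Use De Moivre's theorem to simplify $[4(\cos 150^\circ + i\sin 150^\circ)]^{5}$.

By De Moivre: z^n = r^n(cos(nθ) + i sin(nθ))
= 4^5(cos(5*150°) + i sin(5*150°))
= 1024(cos 30° + i sin 30°)
= 512*sqrt(3) + 512i


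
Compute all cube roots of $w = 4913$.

|w| = 4913, arg(w) = 0°
Root modulus = 4913^(1/3) = 17
Root arguments: θ_k = (0° + 360°k)/3 for k = 0, 1, ..., 2
Roots: 17, -17/2 + (17*sqrt(3)/2)i, -17/2 - (17*sqrt(3)/2)i


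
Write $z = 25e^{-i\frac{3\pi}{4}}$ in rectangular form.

a = r cos θ = 25 * -sqrt(2)/2 = -25*sqrt(2)/2
b = r sin θ = 25 * -sqrt(2)/2 = -25*sqrt(2)/2
z = -25*sqrt(2)/2 - (25*sqrt(2)/2)i


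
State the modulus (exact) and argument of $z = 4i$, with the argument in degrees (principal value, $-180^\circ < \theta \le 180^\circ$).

|z| = sqrt(0^2 + 4^2) = 4
a = 0 and b > 0, so z lies on the positive imaginary axis: arg(z) = 90°


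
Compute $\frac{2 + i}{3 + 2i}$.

Multiply numerator and denominator by conjugate (3 - 2i):
= (2 + i)(3 - 2i) / (3^2 + 2^2)
= (8 - i) / 13
= 8/13 - (1/13)i


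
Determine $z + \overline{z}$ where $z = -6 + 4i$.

z + conjugate(z) = (a + bi) + (a - bi) = 2a
= 2 * (-6) = -12


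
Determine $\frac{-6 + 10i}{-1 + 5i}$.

Multiply numerator and denominator by conjugate (-1 - 5i):
= (-6 + 10i)(-1 - 5i) / ((-1)^2 + 5^2)
= (56 + 20i) / 26
Divide through by 2: (28 + 10i) / 13
= 28/13 + (10/13)i


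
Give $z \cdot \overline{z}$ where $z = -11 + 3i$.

z * conjugate(z) = |z|^2 = a^2 + b^2
= (-11)^2 + 3^2 = 130


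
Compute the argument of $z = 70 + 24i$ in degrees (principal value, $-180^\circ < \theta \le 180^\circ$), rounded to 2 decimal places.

θ = arctan(b/a) = arctan(24/70) (quadrant-adjusted) = 18.92°


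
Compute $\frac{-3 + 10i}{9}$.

Divisor is real, so divide each part by 9:
= -1/3 + (10/9)i


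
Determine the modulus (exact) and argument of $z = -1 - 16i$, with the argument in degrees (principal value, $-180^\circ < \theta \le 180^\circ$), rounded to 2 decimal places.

|z| = sqrt((-1)^2 + (-16)^2) = sqrt(257)
arg(z) = arctan(b/a) = arctan(-16/-1) (quadrant-adjusted) = -93.58°


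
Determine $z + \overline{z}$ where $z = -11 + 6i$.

z + conjugate(z) = (a + bi) + (a - bi) = 2a
= 2 * (-11) = -22


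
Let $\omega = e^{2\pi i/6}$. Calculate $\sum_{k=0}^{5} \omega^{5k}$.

Let ζ = ω^5 = e^(2πi·5/6). Since 6 ∤ 5, ζ ≠ 1.
Sum = Σ_{k=0}^{5} ζ^k = (ζ^6 - 1)/(ζ - 1) = (ω^{5·6} - 1)/(ζ - 1) = (1 - 1)/(ζ - 1) = 0


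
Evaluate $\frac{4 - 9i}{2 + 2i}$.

Multiply numerator and denominator by conjugate (2 - 2i):
= (4 - 9i)(2 - 2i) / (2^2 + 2^2)
= (-10 - 26i) / 8
Divide through by 2: (-5 - 13i) / 4
= -5/4 - (13/4)i


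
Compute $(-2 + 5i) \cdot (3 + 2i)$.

(a1*a2 - b1*b2) + (a1*b2 + b1*a2)i
= (-6 - 10) + (-4 + 15)i
= -16 + 11i


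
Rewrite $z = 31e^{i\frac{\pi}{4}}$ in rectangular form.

a = r cos θ = 31 * sqrt(2)/2 = 31*sqrt(2)/2
b = r sin θ = 31 * sqrt(2)/2 = 31*sqrt(2)/2
z = 31*sqrt(2)/2 + (31*sqrt(2)/2)i


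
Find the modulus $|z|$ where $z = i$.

|z| = sqrt(a^2 + b^2) = sqrt(0^2 + 1^2) = sqrt(1) = 1


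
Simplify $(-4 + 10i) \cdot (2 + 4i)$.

(a1*a2 - b1*b2) + (a1*b2 + b1*a2)i
= (-8 - 40) + (-16 + 20)i
= -48 + 4i


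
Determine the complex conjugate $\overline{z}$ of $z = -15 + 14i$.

If z = a + bi, then conjugate(z) = a - bi
conjugate(-15 + 14i) = -15 - 14i


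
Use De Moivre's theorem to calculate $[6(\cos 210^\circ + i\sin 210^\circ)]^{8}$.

By De Moivre: z^n = r^n(cos(nθ) + i sin(nθ))
= 6^8(cos(8*210°) + i sin(8*210°))
= 1679616(cos 240° + i sin 240°)
= -839808 - 839808*sqrt(3)i


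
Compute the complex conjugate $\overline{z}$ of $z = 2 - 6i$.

If z = a + bi, then conjugate(z) = a - bi
conjugate(2 - 6i) = 2 + 6i


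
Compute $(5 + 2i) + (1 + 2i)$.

(5 + 1) + (2 + 2)i = 6 + 4i


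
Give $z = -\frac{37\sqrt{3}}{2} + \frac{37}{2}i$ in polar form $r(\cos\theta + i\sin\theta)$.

r = |z| = sqrt(a^2 + b^2) = sqrt((-37*sqrt(3)/2)^2 + (37/2)^2) = sqrt(4107/4 + 1369/4) = sqrt(1369) = 37
θ = arctan(b/a) = arctan(18.5/-32.0429) (quadrant-adjusted) = 150°
z = 37(cos 150° + i sin 150°)


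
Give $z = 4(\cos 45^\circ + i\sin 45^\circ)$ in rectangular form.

a = r cos θ = 4 * sqrt(2)/2 = 2*sqrt(2)
b = r sin θ = 4 * sqrt(2)/2 = 2*sqrt(2)
z = 2*sqrt(2) + 2*sqrt(2)i


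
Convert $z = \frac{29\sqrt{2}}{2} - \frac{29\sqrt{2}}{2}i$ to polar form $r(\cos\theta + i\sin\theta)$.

r = |z| = sqrt(a^2 + b^2) = sqrt((29*sqrt(2)/2)^2 + (-29*sqrt(2)/2)^2) = sqrt(841/2 + 841/2) = sqrt(841) = 29
θ = arctan(b/a) = arctan(-20.5061/20.5061) (quadrant-adjusted) = 315°
z = 29(cos 315° + i sin 315°)


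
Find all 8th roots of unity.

ω_k = e^(2πik/8) = cos(2πk/8) + i sin(2πk/8) for k = 0, 1, ..., 7
Roots: 1, sqrt(2)/2 + (sqrt(2)/2)i, i, -sqrt(2)/2 + (sqrt(2)/2)i, -1, -sqrt(2)/2 - (sqrt(2)/2)i, -i, sqrt(2)/2 - (sqrt(2)/2)i


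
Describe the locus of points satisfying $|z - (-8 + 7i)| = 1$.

|z - z0| = r describes a circle centered at z0 with radius r
Here z0 = -8 + 7i and r = 1
Locus: Circle centered at (-8, 7) with radius 1


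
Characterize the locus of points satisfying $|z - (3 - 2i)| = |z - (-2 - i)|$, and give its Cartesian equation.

|z - z1| = |z - z2| means z is equidistant from z1 and z2,
i.e. the perpendicular bisector of the segment from (3, -2) to (-2, -1) (midpoint (1/2, -3/2)).
With z = x + yi, square both sides:
(x - 3)^2 + (y - (-2))^2 = (x - (-2))^2 + (y - (-1))^2
The x^2 and y^2 terms cancel: -10x + 2y = 5 - 13 = -8
Simplify: 5x - y = 4
Locus: Perpendicular bisector of the segment from (3, -2) to (-2, -1): the line 5x - y = 4


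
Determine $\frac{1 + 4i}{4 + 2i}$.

Multiply numerator and denominator by conjugate (4 - 2i):
= (1 + 4i)(4 - 2i) / (4^2 + 2^2)
= (12 + 14i) / 20
Divide through by 2: (6 + 7i) / 10
= 3/5 + (7/10)i


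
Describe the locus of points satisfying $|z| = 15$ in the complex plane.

|z| = 15 means sqrt(x^2 + y^2) = 15
This is a circle of radius 15 centered at the origin


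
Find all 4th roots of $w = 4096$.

|w| = 4096, arg(w) = 0°
Root modulus = 4096^(1/4) = 8
Root arguments: θ_k = (0° + 360°k)/4 for k = 0, 1, ..., 3
Roots: 8, 8i, -8, -8i


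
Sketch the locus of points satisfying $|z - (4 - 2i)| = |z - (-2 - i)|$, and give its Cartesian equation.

|z - z1| = |z - z2| means z is equidistant from z1 and z2,
i.e. the perpendicular bisector of the segment from (4, -2) to (-2, -1) (midpoint (1, -3/2)).
With z = x + yi, square both sides:
(x - 4)^2 + (y - (-2))^2 = (x - (-2))^2 + (y - (-1))^2
The x^2 and y^2 terms cancel: -12x + 2y = 5 - 20 = -15
Simplify: 12x - 2y = 15
Locus: Perpendicular bisector of the segment from (4, -2) to (-2, -1): the line 12x - 2y = 15


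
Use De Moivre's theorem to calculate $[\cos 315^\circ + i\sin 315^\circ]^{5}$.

By De Moivre: z^n = r^n(cos(nθ) + i sin(nθ))
= 1^5(cos(5*315°) + i sin(5*315°))
= 1(cos 135° + i sin 135°)
= -sqrt(2)/2 + (sqrt(2)/2)i


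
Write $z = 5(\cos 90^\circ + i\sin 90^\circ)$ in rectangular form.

a = r cos θ = 5 * 0 = 0
b = r sin θ = 5 * 1 = 5
z = 5i


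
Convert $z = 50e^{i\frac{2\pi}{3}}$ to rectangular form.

a = r cos θ = 50 * -1/2 = -25
b = r sin θ = 50 * sqrt(3)/2 = 25*sqrt(3)
z = -25 + 25*sqrt(3)i


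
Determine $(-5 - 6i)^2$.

(a + bi)^2 = a^2 - b^2 + 2abi
= (-5)^2 - (-6)^2 + 2*(-5)*(-6)i
= -11 + 60i


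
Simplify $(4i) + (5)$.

(0 + 5) + (4 + 0)i = 5 + 4i


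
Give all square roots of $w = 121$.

|w| = 121, arg(w) = 0°
Root modulus = 121^(1/2) = 11
Root arguments: θ_k = (0° + 360°k)/2 for k = 0, 1, ..., 1
Roots: 11, -11


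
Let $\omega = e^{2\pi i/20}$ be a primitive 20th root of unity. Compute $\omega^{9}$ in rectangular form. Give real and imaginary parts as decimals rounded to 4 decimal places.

ω^9 = e^(2πi·9/20) = e^(i·9π/10)
= cos(9π/10) + i sin(9π/10)
= -0.9511 + 0.3090i


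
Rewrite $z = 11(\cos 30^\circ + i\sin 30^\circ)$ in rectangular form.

a = r cos θ = 11 * sqrt(3)/2 = 11*sqrt(3)/2
b = r sin θ = 11 * 1/2 = 11/2
z = 11*sqrt(3)/2 + (11/2)i


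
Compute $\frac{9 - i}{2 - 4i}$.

Multiply numerator and denominator by conjugate (2 + 4i):
= (9 - i)(2 + 4i) / (2^2 + (-4)^2)
= (22 + 34i) / 20
Divide through by 2: (11 + 17i) / 10
= 11/10 + (17/10)i


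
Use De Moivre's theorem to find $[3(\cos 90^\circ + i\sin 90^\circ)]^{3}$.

By De Moivre: z^n = r^n(cos(nθ) + i sin(nθ))
= 3^3(cos(3*90°) + i sin(3*90°))
= 27(cos 270° + i sin 270°)
= -27i


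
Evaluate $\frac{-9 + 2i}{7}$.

Divisor is real, so divide each part by 7:
= -9/7 + (2/7)i


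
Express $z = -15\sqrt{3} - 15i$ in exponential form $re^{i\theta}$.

r = |z| = sqrt((-15*sqrt(3))^2 + (-15)^2) = sqrt(675 + 225) = sqrt(900) = 30
θ = arctan(b/a) = arctan(-15/-25.9808) (quadrant-adjusted) = -150° = -5π/6
z = 30e^(-i*5π/6)


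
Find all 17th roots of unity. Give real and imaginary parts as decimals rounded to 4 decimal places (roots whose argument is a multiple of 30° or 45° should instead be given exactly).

ω_k = e^(2πik/17) = cos(2πk/17) + i sin(2πk/17) for k = 0, 1, ..., 16
Roots: 1, 0.9325 + 0.3612i, 0.7390 + 0.6737i, 0.4457 + 0.8952i, 0.0923 + 0.9957i, -0.2737 + 0.9618i, -0.6026 + 0.7980i, -0.8502 + 0.5264i, -0.9830 + 0.1837i, -0.9830 - 0.1837i, -0.8502 - 0.5264i, -0.6026 - 0.7980i, -0.2737 - 0.9618i, 0.0923 - 0.9957i, 0.4457 - 0.8952i, 0.7390 - 0.6737i, 0.9325 - 0.3612i


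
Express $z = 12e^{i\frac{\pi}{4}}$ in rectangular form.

a = r cos θ = 12 * sqrt(2)/2 = 6*sqrt(2)
b = r sin θ = 12 * sqrt(2)/2 = 6*sqrt(2)
z = 6*sqrt(2) + 6*sqrt(2)i


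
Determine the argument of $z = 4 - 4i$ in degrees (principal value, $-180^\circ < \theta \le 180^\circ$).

θ = arctan(b/a) = arctan(-4/4) (quadrant-adjusted) = -45°


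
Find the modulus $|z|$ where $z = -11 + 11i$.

|z| = sqrt(a^2 + b^2) = sqrt((-11)^2 + 11^2) = sqrt(242) = sqrt(242)


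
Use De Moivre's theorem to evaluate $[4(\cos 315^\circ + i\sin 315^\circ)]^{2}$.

By De Moivre: z^n = r^n(cos(nθ) + i sin(nθ))
= 4^2(cos(2*315°) + i sin(2*315°))
= 16(cos 270° + i sin 270°)
= -16i


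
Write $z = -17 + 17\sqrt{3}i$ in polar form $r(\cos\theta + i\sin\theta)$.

r = |z| = sqrt(a^2 + b^2) = sqrt((-17)^2 + (17*sqrt(3))^2) = sqrt(289 + 867) = sqrt(1156) = 34
θ = arctan(b/a) = arctan(29.4449/-17) (quadrant-adjusted) = 120°
z = 34(cos 120° + i sin 120°)


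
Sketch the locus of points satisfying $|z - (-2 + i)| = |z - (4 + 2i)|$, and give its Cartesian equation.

|z - z1| = |z - z2| means z is equidistant from z1 and z2,
i.e. the perpendicular bisector of the segment from (-2, 1) to (4, 2) (midpoint (1, 3/2)).
With z = x + yi, square both sides:
(x - (-2))^2 + (y - 1)^2 = (x - 4)^2 + (y - 2)^2
The x^2 and y^2 terms cancel: 12x + 2y = 20 - 5 = 15
Simplify: 12x + 2y = 15
Locus: Perpendicular bisector of the segment from (-2, 1) to (4, 2): the line 12x + 2y = 15


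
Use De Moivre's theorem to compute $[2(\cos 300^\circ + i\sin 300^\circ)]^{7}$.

By De Moivre: z^n = r^n(cos(nθ) + i sin(nθ))
= 2^7(cos(7*300°) + i sin(7*300°))
= 128(cos 300° + i sin 300°)
= 64 - 64*sqrt(3)i


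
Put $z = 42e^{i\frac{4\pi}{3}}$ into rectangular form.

a = r cos θ = 42 * -1/2 = -21
b = r sin θ = 42 * -sqrt(3)/2 = -21*sqrt(3)
z = -21 - 21*sqrt(3)i


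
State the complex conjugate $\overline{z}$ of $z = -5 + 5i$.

If z = a + bi, then conjugate(z) = a - bi
conjugate(-5 + 5i) = -5 - 5i


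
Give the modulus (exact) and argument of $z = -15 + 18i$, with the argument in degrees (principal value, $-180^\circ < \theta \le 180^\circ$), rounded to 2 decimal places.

|z| = sqrt((-15)^2 + 18^2) = sqrt(549)
arg(z) = arctan(b/a) = arctan(18/-15) (quadrant-adjusted) = 129.81°


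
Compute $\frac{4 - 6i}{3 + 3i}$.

Multiply numerator and denominator by conjugate (3 - 3i):
= (4 - 6i)(3 - 3i) / (3^2 + 3^2)
= (-6 - 30i) / 18
Divide through by 6: (-1 - 5i) / 3
= -1/3 - (5/3)i


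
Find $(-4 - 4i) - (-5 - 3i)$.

(-4 - (-5)) + (-4 - (-3))i = 1 - i


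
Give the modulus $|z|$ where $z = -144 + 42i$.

|z| = sqrt(a^2 + b^2) = sqrt((-144)^2 + 42^2) = sqrt(22500) = 150


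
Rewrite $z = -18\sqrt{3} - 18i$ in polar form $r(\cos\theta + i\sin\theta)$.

r = |z| = sqrt(a^2 + b^2) = sqrt((-18*sqrt(3))^2 + (-18)^2) = sqrt(972 + 324) = sqrt(1296) = 36
θ = arctan(b/a) = arctan(-18/-31.1769) (quadrant-adjusted) = 210°
z = 36(cos 210° + i sin 210°)


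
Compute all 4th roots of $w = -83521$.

|w| = 83521, arg(w) = 180°
Root modulus = 83521^(1/4) = 17
Root arguments: θ_k = (180° + 360°k)/4 for k = 0, 1, ..., 3
Roots: 17*sqrt(2)/2 + (17*sqrt(2)/2)i, -17*sqrt(2)/2 + (17*sqrt(2)/2)i, -17*sqrt(2)/2 - (17*sqrt(2)/2)i, 17*sqrt(2)/2 - (17*sqrt(2)/2)i


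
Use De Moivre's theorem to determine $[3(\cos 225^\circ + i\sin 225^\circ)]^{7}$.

By De Moivre: z^n = r^n(cos(nθ) + i sin(nθ))
= 3^7(cos(7*225°) + i sin(7*225°))
= 2187(cos 135° + i sin 135°)
= -2187*sqrt(2)/2 + (2187*sqrt(2)/2)i


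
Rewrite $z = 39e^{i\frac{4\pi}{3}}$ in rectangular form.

a = r cos θ = 39 * -1/2 = -39/2
b = r sin θ = 39 * -sqrt(3)/2 = -39*sqrt(3)/2
z = -39/2 - (39*sqrt(3)/2)i


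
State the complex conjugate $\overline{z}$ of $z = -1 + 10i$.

If z = a + bi, then conjugate(z) = a - bi
conjugate(-1 + 10i) = -1 - 10i


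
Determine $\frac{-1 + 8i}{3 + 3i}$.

Multiply numerator and denominator by conjugate (3 - 3i):
= (-1 + 8i)(3 - 3i) / (3^2 + 3^2)
= (21 + 27i) / 18
Divide through by 3: (7 + 9i) / 6
= 7/6 + (3/2)i


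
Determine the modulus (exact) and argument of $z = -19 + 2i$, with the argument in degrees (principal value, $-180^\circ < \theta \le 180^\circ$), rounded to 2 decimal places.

|z| = sqrt((-19)^2 + 2^2) = sqrt(365)
arg(z) = arctan(b/a) = arctan(2/-19) (quadrant-adjusted) = 173.99°


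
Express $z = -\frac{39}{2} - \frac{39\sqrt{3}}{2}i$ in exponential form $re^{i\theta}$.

r = |z| = sqrt((-39/2)^2 + (-39*sqrt(3)/2)^2) = sqrt(1521/4 + 4563/4) = sqrt(1521) = 39
θ = arctan(b/a) = arctan(-33.775/-19.5) (quadrant-adjusted) = -120° = -2π/3
z = 39e^(-i*2π/3)


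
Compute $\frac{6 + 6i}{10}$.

Divisor is real, so divide each part by 10:
= 3/5 + (3/5)i


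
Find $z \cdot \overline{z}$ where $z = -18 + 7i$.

z * conjugate(z) = |z|^2 = a^2 + b^2
= (-18)^2 + 7^2 = 373


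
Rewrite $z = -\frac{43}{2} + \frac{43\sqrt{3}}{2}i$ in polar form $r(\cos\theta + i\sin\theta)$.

r = |z| = sqrt(a^2 + b^2) = sqrt((-43/2)^2 + (43*sqrt(3)/2)^2) = sqrt(1849/4 + 5547/4) = sqrt(1849) = 43
θ = arctan(b/a) = arctan(37.2391/-21.5) (quadrant-adjusted) = 120°
z = 43(cos 120° + i sin 120°)


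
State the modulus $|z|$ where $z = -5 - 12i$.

|z| = sqrt(a^2 + b^2) = sqrt((-5)^2 + (-12)^2) = sqrt(169) = 13


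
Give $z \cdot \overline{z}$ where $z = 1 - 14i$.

z * conjugate(z) = |z|^2 = a^2 + b^2
= 1^2 + (-14)^2 = 197


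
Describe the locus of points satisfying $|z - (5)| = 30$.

|z - z0| = r describes a circle centered at z0 with radius r
Here z0 = 5 and r = 30
Locus: Circle centered at (5, 0) with radius 30


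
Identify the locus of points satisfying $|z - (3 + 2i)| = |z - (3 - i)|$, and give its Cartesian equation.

|z - z1| = |z - z2| means z is equidistant from z1 and z2,
i.e. the perpendicular bisector of the segment from (3, 2) to (3, -1) (midpoint (3, 1/2)).
With z = x + yi, square both sides:
(x - 3)^2 + (y - 2)^2 = (x - 3)^2 + (y - (-1))^2
The x^2 and y^2 terms cancel: 0x + (-6)y = 10 - 13 = -3
Simplify: y = 1/2
Locus: Perpendicular bisector of the segment from (3, 2) to (3, -1): the line y = 1/2


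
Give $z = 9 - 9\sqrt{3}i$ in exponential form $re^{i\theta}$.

r = |z| = sqrt((9)^2 + (-9*sqrt(3))^2) = sqrt(81 + 243) = sqrt(324) = 18
θ = arctan(b/a) = arctan(-15.5885/9) (quadrant-adjusted) = -60° = -π/3
z = 18e^(-i*π/3)


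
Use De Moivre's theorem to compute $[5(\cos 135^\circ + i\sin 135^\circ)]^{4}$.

By De Moivre: z^n = r^n(cos(nθ) + i sin(nθ))
= 5^4(cos(4*135°) + i sin(4*135°))
= 625(cos 180° + i sin 180°)
= -625


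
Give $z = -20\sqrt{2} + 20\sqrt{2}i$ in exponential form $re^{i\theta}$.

r = |z| = sqrt((-20*sqrt(2))^2 + (20*sqrt(2))^2) = sqrt(800 + 800) = sqrt(1600) = 40
θ = arctan(b/a) = arctan(28.2843/-28.2843) (quadrant-adjusted) = 135° = 3π/4
z = 40e^(i*3π/4)


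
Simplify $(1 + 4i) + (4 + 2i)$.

(1 + 4) + (4 + 2)i = 5 + 6i


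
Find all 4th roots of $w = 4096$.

|w| = 4096, arg(w) = 0°
Root modulus = 4096^(1/4) = 8
Root arguments: θ_k = (0° + 360°k)/4 for k = 0, 1, ..., 3
Roots: 8, 8i, -8, -8i


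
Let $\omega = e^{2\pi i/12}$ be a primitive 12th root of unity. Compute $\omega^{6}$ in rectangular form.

ω^6 = e^(2πi·6/12) = e^(i·1π)
= cos(1π) + i sin(1π)
= -1


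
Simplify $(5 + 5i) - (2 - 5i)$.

(5 - 2) + (5 - (-5))i = 3 + 10i


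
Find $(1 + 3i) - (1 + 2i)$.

(1 - 1) + (3 - 2)i = i


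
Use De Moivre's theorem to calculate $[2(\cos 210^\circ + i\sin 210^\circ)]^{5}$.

By De Moivre: z^n = r^n(cos(nθ) + i sin(nθ))
= 2^5(cos(5*210°) + i sin(5*210°))
= 32(cos 330° + i sin 330°)
= 16*sqrt(3) - 16i


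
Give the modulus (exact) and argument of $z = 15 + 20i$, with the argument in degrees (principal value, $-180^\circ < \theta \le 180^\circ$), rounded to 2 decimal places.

|z| = sqrt(15^2 + 20^2) = 25
arg(z) = arctan(b/a) = arctan(20/15) (quadrant-adjusted) = 53.13°


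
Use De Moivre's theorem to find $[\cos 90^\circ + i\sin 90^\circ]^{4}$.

By De Moivre: z^n = r^n(cos(nθ) + i sin(nθ))
= 1^4(cos(4*90°) + i sin(4*90°))
= 1(cos 0° + i sin 0°)
= 1


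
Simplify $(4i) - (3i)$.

(0 - 0) + (4 - 3)i = i


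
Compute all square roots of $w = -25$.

|w| = 25, arg(w) = 180°
Root modulus = 25^(1/2) = 5
Root arguments: θ_k = (180° + 360°k)/2 for k = 0, 1, ..., 1
Roots: 5i, -5i


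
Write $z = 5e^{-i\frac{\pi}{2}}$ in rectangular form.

a = r cos θ = 5 * 0 = 0
b = r sin θ = 5 * -1 = -5
z = -5i


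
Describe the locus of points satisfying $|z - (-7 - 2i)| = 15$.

|z - z0| = r describes a circle centered at z0 with radius r
Here z0 = -7 - 2i and r = 15
Locus: Circle centered at (-7, -2) with radius 15


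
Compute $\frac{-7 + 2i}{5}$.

Divisor is real, so divide each part by 5:
= -7/5 + (2/5)i


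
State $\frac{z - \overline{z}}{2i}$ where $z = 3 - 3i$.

z - conjugate(z) = 2bi
(z - conjugate(z))/(2i) = 2bi/(2i) = b = -3


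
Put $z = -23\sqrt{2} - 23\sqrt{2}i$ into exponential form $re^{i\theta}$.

r = |z| = sqrt((-23*sqrt(2))^2 + (-23*sqrt(2))^2) = sqrt(1058 + 1058) = sqrt(2116) = 46
θ = arctan(b/a) = arctan(-32.5269/-32.5269) (quadrant-adjusted) = 225° = 5π/4
z = 46e^(i*5π/4)


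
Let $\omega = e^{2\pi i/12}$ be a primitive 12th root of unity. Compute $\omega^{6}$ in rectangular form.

ω^6 = e^(2πi·6/12) = e^(i·1π)
= cos(1π) + i sin(1π)
= -1


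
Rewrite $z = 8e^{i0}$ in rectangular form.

a = r cos θ = 8 * 1 = 8
b = r sin θ = 8 * 0 = 0
z = 8


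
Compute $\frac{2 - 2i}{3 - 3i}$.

Multiply numerator and denominator by conjugate (3 + 3i):
= (2 - 2i)(3 + 3i) / (3^2 + (-3)^2)
= (12) / 18
Divide through by 6: (2) / 3
= 2/3


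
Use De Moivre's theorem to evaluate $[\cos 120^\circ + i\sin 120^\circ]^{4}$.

By De Moivre: z^n = r^n(cos(nθ) + i sin(nθ))
= 1^4(cos(4*120°) + i sin(4*120°))
= 1(cos 120° + i sin 120°)
= -1/2 + (sqrt(3)/2)i


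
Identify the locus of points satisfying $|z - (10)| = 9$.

|z - z0| = r describes a circle centered at z0 with radius r
Here z0 = 10 and r = 9
Locus: Circle centered at (10, 0) with radius 9


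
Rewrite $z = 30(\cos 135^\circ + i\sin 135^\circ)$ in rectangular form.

a = r cos θ = 30 * -sqrt(2)/2 = -15*sqrt(2)
b = r sin θ = 30 * sqrt(2)/2 = 15*sqrt(2)
z = -15*sqrt(2) + 15*sqrt(2)i


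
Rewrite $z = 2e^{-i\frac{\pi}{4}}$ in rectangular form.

a = r cos θ = 2 * sqrt(2)/2 = sqrt(2)
b = r sin θ = 2 * -sqrt(2)/2 = -sqrt(2)
z = sqrt(2) - sqrt(2)i


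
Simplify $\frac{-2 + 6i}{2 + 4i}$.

Multiply numerator and denominator by conjugate (2 - 4i):
= (-2 + 6i)(2 - 4i) / (2^2 + 4^2)
= (20 + 20i) / 20
= 1 + i


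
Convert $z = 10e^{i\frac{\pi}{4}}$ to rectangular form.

a = r cos θ = 10 * sqrt(2)/2 = 5*sqrt(2)
b = r sin θ = 10 * sqrt(2)/2 = 5*sqrt(2)
z = 5*sqrt(2) + 5*sqrt(2)i


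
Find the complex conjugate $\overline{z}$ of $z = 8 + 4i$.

If z = a + bi, then conjugate(z) = a - bi
conjugate(8 + 4i) = 8 - 4i


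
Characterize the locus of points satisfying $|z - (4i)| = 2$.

|z - z0| = r describes a circle centered at z0 with radius r
Here z0 = 4i and r = 2
Locus: Circle centered at (0, 4) with radius 2


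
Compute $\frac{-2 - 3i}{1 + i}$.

Multiply numerator and denominator by conjugate (1 - i):
= (-2 - 3i)(1 - i) / (1^2 + 1^2)
= (-5 - i) / 2
= -5/2 - (1/2)i


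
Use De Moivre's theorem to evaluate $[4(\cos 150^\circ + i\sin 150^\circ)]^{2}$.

By De Moivre: z^n = r^n(cos(nθ) + i sin(nθ))
= 4^2(cos(2*150°) + i sin(2*150°))
= 16(cos 300° + i sin 300°)
= 8 - 8*sqrt(3)i


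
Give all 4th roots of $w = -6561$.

|w| = 6561, arg(w) = 180°
Root modulus = 6561^(1/4) = 9
Root arguments: θ_k = (180° + 360°k)/4 for k = 0, 1, ..., 3
Roots: 9*sqrt(2)/2 + (9*sqrt(2)/2)i, -9*sqrt(2)/2 + (9*sqrt(2)/2)i, -9*sqrt(2)/2 - (9*sqrt(2)/2)i, 9*sqrt(2)/2 - (9*sqrt(2)/2)i


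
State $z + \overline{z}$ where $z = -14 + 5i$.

z + conjugate(z) = (a + bi) + (a - bi) = 2a
= 2 * (-14) = -28


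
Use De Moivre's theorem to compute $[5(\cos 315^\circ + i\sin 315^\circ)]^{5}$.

By De Moivre: z^n = r^n(cos(nθ) + i sin(nθ))
= 5^5(cos(5*315°) + i sin(5*315°))
= 3125(cos 135° + i sin 135°)
= -3125*sqrt(2)/2 + (3125*sqrt(2)/2)i


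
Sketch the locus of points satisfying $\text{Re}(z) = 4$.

Re(z) = x where z = x + yi; the equation x = 4 is satisfied by all points with that x-coordinate
Locus: Vertical line x = 4


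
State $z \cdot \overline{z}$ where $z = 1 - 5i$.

z * conjugate(z) = |z|^2 = a^2 + b^2
= 1^2 + (-5)^2 = 26


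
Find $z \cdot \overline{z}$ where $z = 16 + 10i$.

z * conjugate(z) = |z|^2 = a^2 + b^2
= 16^2 + 10^2 = 356


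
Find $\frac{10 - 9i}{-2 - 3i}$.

Multiply numerator and denominator by conjugate (-2 + 3i):
= (10 - 9i)(-2 + 3i) / ((-2)^2 + (-3)^2)
= (7 + 48i) / 13
= 7/13 + (48/13)i


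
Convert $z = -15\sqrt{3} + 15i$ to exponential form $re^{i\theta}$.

r = |z| = sqrt((-15*sqrt(3))^2 + (15)^2) = sqrt(675 + 225) = sqrt(900) = 30
θ = arctan(b/a) = arctan(15/-25.9808) (quadrant-adjusted) = 150° = 5π/6
z = 30e^(i*5π/6)


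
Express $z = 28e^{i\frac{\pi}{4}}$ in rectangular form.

a = r cos θ = 28 * sqrt(2)/2 = 14*sqrt(2)
b = r sin θ = 28 * sqrt(2)/2 = 14*sqrt(2)
z = 14*sqrt(2) + 14*sqrt(2)i


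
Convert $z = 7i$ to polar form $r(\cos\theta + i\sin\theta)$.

r = |z| = sqrt(a^2 + b^2) = sqrt((0)^2 + (7)^2) = sqrt(0 + 49) = sqrt(49) = 7
a = 0 and b > 0, so z lies on the positive imaginary axis: θ = 90°
z = 7(cos 90° + i sin 90°)


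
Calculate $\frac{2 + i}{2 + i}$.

Multiply numerator and denominator by conjugate (2 - i):
= (2 + i)(2 - i) / (2^2 + 1^2)
= (5) / 5
= 1


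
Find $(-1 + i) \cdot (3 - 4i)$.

(a1*a2 - b1*b2) + (a1*b2 + b1*a2)i
= (-3 - (-4)) + (4 + 3)i
= 1 + 7i


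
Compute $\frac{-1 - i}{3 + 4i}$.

Multiply numerator and denominator by conjugate (3 - 4i):
= (-1 - i)(3 - 4i) / (3^2 + 4^2)
= (-7 + i) / 25
= -7/25 + (1/25)i


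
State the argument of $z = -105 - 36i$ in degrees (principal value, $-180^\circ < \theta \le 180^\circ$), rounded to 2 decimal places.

θ = arctan(b/a) = arctan(-36/-105) (quadrant-adjusted) = -161.08°


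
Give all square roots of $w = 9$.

|w| = 9, arg(w) = 0°
Root modulus = 9^(1/2) = 3
Root arguments: θ_k = (0° + 360°k)/2 for k = 0, 1, ..., 1
Roots: 3, -3


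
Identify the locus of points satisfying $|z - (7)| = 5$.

|z - z0| = r describes a circle centered at z0 with radius r
Here z0 = 7 and r = 5
Locus: Circle centered at (7, 0) with radius 5


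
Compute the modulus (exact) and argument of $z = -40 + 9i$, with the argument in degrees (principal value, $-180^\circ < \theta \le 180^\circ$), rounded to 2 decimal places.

|z| = sqrt((-40)^2 + 9^2) = 41
arg(z) = arctan(b/a) = arctan(9/-40) (quadrant-adjusted) = 167.32°


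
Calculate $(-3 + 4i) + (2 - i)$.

(-3 + 2) + (4 + (-1))i = -1 + 3i


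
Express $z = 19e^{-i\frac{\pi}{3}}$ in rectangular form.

a = r cos θ = 19 * 1/2 = 19/2
b = r sin θ = 19 * -sqrt(3)/2 = -19*sqrt(3)/2
z = 19/2 - (19*sqrt(3)/2)i


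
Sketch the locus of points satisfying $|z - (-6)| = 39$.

|z - z0| = r describes a circle centered at z0 with radius r
Here z0 = -6 and r = 39
Locus: Circle centered at (-6, 0) with radius 39


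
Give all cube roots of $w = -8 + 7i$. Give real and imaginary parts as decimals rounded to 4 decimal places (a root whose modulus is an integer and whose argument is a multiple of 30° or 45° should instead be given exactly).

|w| = sqrt(113) ≈ 10.630146, arg(w) ≈ 138.814075°
Root modulus = sqrt(113)^(1/3) ≈ 2.198770
Root arguments: θ_k = (arg(w) + 360°k)/3 for k = 0, 1, ..., 2
Compute each root as (root modulus)(cos θ_k + i sin θ_k) using full-precision intermediates, then round to 4 decimal places.
Roots: 1.5199 + 1.5889i, -2.1360 + 0.5218i, 0.6161 - 2.1107i


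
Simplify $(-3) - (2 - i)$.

(-3 - 2) + (0 - (-1))i = -5 + i


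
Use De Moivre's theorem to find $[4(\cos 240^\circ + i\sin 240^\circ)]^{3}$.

By De Moivre: z^n = r^n(cos(nθ) + i sin(nθ))
= 4^3(cos(3*240°) + i sin(3*240°))
= 64(cos 0° + i sin 0°)
= 64


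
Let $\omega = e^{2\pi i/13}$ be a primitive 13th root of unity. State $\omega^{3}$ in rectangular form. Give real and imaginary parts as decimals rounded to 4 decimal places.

ω^3 = e^(2πi·3/13) = e^(i·6π/13)
= cos(6π/13) + i sin(6π/13)
= 0.1205 + 0.9927i


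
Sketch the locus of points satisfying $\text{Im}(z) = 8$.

Im(z) = y where z = x + yi; the equation y = 8 is satisfied by all points with that y-coordinate
Locus: Horizontal line y = 8


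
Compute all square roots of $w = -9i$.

|w| = 9, arg(w) = 270°
Root modulus = 9^(1/2) = 3
Root arguments: θ_k = (270° + 360°k)/2 for k = 0, 1, ..., 1
Roots: -3*sqrt(2)/2 + (3*sqrt(2)/2)i, 3*sqrt(2)/2 - (3*sqrt(2)/2)i


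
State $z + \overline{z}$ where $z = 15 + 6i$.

z + conjugate(z) = (a + bi) + (a - bi) = 2a
= 2 * 15 = 30


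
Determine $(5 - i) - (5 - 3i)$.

(5 - 5) + (-1 - (-3))i = 2i


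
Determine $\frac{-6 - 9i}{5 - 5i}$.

Multiply numerator and denominator by conjugate (5 + 5i):
= (-6 - 9i)(5 + 5i) / (5^2 + (-5)^2)
= (15 - 75i) / 50
Divide through by 5: (3 - 15i) / 10
= 3/10 - (3/2)i


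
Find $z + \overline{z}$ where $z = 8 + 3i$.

z + conjugate(z) = (a + bi) + (a - bi) = 2a
= 2 * 8 = 16


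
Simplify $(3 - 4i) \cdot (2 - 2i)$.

(a1*a2 - b1*b2) + (a1*b2 + b1*a2)i
= (6 - 8) + (-6 + (-8))i
= -2 - 14i


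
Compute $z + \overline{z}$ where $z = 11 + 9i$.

z + conjugate(z) = (a + bi) + (a - bi) = 2a
= 2 * 11 = 22


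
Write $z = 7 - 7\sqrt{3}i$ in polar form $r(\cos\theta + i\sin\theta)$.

r = |z| = sqrt(a^2 + b^2) = sqrt((7)^2 + (-7*sqrt(3))^2) = sqrt(49 + 147) = sqrt(196) = 14
θ = arctan(b/a) = arctan(-12.1244/7) (quadrant-adjusted) = 300°
z = 14(cos 300° + i sin 300°)


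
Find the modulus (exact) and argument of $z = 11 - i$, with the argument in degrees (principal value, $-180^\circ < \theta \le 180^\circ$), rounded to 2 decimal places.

|z| = sqrt(11^2 + (-1)^2) = sqrt(122)
arg(z) = arctan(b/a) = arctan(-1/11) (quadrant-adjusted) = -5.19°


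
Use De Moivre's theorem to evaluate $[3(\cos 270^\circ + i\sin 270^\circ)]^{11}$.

By De Moivre: z^n = r^n(cos(nθ) + i sin(nθ))
= 3^11(cos(11*270°) + i sin(11*270°))
= 177147(cos 90° + i sin 90°)
= 177147i


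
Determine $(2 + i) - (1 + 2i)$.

(2 - 1) + (1 - 2)i = 1 - i


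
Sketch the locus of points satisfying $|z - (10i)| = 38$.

|z - z0| = r describes a circle centered at z0 with radius r
Here z0 = 10i and r = 38
Locus: Circle centered at (0, 10) with radius 38


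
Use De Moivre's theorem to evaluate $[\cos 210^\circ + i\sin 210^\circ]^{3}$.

By De Moivre: z^n = r^n(cos(nθ) + i sin(nθ))
= 1^3(cos(3*210°) + i sin(3*210°))
= 1(cos 270° + i sin 270°)
= -i


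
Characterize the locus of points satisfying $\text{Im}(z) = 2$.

Im(z) = y where z = x + yi; the equation y = 2 is satisfied by all points with that y-coordinate
Locus: Horizontal line y = 2


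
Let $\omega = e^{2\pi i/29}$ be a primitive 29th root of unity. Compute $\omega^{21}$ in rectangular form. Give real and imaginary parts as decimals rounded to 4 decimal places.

ω^21 = e^(2πi·21/29) = e^(i·42π/29)
= cos(42π/29) + i sin(42π/29)
= -0.1618 - 0.9868i


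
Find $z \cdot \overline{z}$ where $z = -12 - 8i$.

z * conjugate(z) = |z|^2 = a^2 + b^2
= (-12)^2 + (-8)^2 = 208


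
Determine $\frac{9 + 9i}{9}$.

Divisor is real, so divide each part by 9:
= 1 + i


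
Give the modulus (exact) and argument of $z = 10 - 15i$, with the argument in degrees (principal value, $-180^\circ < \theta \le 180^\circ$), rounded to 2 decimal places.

|z| = sqrt(10^2 + (-15)^2) = sqrt(325)
arg(z) = arctan(b/a) = arctan(-15/10) (quadrant-adjusted) = -56.31°


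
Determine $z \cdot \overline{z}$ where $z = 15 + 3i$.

z * conjugate(z) = |z|^2 = a^2 + b^2
= 15^2 + 3^2 = 234


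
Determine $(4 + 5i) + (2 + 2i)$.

(4 + 2) + (5 + 2)i = 6 + 7i


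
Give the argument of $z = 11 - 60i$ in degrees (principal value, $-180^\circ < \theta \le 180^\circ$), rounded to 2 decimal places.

θ = arctan(b/a) = arctan(-60/11) (quadrant-adjusted) = -79.61°


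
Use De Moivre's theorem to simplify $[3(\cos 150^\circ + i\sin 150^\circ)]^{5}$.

By De Moivre: z^n = r^n(cos(nθ) + i sin(nθ))
= 3^5(cos(5*150°) + i sin(5*150°))
= 243(cos 30° + i sin 30°)
= 243*sqrt(3)/2 + (243/2)i


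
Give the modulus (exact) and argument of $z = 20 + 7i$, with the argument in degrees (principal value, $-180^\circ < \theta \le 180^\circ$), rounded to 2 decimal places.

|z| = sqrt(20^2 + 7^2) = sqrt(449)
arg(z) = arctan(b/a) = arctan(7/20) (quadrant-adjusted) = 19.29°


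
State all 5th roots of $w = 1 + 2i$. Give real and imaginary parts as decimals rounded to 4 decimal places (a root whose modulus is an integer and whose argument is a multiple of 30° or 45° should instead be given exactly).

|w| = sqrt(5) ≈ 2.236068, arg(w) ≈ 63.434949°
Root modulus = sqrt(5)^(1/5) ≈ 1.174619
Root arguments: θ_k = (arg(w) + 360°k)/5 for k = 0, 1, ..., 4
Compute each root as (root modulus)(cos θ_k + i sin θ_k) using full-precision intermediates, then round to 4 decimal places.
Roots: 1.1459 + 0.2580i, 0.1088 + 1.1696i, -1.0787 + 0.4649i, -0.7755 - 0.8823i, 0.5995 - 1.0101i


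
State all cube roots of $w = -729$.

|w| = 729, arg(w) = 180°
Root modulus = 729^(1/3) = 9
Root arguments: θ_k = (180° + 360°k)/3 for k = 0, 1, ..., 2
Roots: 9/2 + (9*sqrt(3)/2)i, -9, 9/2 - (9*sqrt(3)/2)i


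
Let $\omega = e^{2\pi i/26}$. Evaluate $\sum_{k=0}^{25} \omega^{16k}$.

Let ζ = ω^16 = e^(2πi·16/26). Since 26 ∤ 16, ζ ≠ 1.
Sum = Σ_{k=0}^{25} ζ^k = (ζ^26 - 1)/(ζ - 1) = (ω^{16·26} - 1)/(ζ - 1) = (1 - 1)/(ζ - 1) = 0


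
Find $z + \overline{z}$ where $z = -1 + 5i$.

z + conjugate(z) = (a + bi) + (a - bi) = 2a
= 2 * (-1) = -2


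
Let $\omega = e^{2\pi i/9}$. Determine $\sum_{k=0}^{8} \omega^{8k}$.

Let ζ = ω^8 = e^(2πi·8/9). Since 9 ∤ 8, ζ ≠ 1.
Sum = Σ_{k=0}^{8} ζ^k = (ζ^9 - 1)/(ζ - 1) = (ω^{8·9} - 1)/(ζ - 1) = (1 - 1)/(ζ - 1) = 0


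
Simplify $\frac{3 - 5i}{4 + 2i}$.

Multiply numerator and denominator by conjugate (4 - 2i):
= (3 - 5i)(4 - 2i) / (4^2 + 2^2)
= (2 - 26i) / 20
Divide through by 2: (1 - 13i) / 10
= 1/10 - (13/10)i


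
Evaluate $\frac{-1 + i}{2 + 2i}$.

Multiply numerator and denominator by conjugate (2 - 2i):
= (-1 + i)(2 - 2i) / (2^2 + 2^2)
= (4i) / 8
Divide through by 4: (i) / 2
= 0 + (1/2)i


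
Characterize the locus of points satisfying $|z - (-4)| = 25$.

|z - z0| = r describes a circle centered at z0 with radius r
Here z0 = -4 and r = 25
Locus: Circle centered at (-4, 0) with radius 25


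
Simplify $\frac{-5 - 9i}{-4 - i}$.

Multiply numerator and denominator by conjugate (-4 + i):
= (-5 - 9i)(-4 + i) / ((-4)^2 + (-1)^2)
= (29 + 31i) / 17
= 29/17 + (31/17)i


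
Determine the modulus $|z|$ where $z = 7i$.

|z| = sqrt(a^2 + b^2) = sqrt(0^2 + 7^2) = sqrt(49) = 7


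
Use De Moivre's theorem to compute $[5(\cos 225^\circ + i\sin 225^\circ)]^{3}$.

By De Moivre: z^n = r^n(cos(nθ) + i sin(nθ))
= 5^3(cos(3*225°) + i sin(3*225°))
= 125(cos 315° + i sin 315°)
= 125*sqrt(2)/2 - (125*sqrt(2)/2)i


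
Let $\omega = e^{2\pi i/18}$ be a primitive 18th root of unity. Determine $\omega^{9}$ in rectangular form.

ω^9 = e^(2πi·9/18) = e^(i·1π)
= cos(1π) + i sin(1π)
= -1


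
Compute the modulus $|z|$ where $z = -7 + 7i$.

|z| = sqrt(a^2 + b^2) = sqrt((-7)^2 + 7^2) = sqrt(98) = sqrt(98)
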